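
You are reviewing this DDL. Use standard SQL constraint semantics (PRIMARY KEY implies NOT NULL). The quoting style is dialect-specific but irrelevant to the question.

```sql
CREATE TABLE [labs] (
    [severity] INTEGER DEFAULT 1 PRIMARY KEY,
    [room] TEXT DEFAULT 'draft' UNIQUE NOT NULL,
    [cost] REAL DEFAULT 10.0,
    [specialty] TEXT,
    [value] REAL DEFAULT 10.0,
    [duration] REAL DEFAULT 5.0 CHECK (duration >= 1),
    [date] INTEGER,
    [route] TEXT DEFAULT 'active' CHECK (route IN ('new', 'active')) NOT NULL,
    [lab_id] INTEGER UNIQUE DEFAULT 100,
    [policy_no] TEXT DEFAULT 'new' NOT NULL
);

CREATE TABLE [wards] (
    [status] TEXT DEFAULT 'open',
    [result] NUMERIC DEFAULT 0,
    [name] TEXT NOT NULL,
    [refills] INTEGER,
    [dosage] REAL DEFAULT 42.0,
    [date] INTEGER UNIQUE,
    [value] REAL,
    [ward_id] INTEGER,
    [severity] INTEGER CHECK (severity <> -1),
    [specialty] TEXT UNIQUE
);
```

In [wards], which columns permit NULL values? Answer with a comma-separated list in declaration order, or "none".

- status: DEFAULT only fills an omitted column; an explicit NULL is still allowed → nullable.
- result: DEFAULT only fills an omitted column; an explicit NULL is still allowed → nullable.
- name: declared NOT NULL → not nullable.
- refills: no NOT NULL constraint applies → nullable.
- dosage: DEFAULT only fills an omitted column; an explicit NULL is still allowed → nullable.
- date: UNIQUE does not imply NOT NULL → nullable.
- value: no NOT NULL constraint applies → nullable.
- ward_id: no NOT NULL constraint applies → nullable.
- severity: CHECK does not forbid NULL (a CHECK constraint passes when its expression is NULL) → nullable.
- specialty: UNIQUE does not imply NOT NULL → nullable.

status, result, refills, dosage, date, value, ward_id, severity, specialty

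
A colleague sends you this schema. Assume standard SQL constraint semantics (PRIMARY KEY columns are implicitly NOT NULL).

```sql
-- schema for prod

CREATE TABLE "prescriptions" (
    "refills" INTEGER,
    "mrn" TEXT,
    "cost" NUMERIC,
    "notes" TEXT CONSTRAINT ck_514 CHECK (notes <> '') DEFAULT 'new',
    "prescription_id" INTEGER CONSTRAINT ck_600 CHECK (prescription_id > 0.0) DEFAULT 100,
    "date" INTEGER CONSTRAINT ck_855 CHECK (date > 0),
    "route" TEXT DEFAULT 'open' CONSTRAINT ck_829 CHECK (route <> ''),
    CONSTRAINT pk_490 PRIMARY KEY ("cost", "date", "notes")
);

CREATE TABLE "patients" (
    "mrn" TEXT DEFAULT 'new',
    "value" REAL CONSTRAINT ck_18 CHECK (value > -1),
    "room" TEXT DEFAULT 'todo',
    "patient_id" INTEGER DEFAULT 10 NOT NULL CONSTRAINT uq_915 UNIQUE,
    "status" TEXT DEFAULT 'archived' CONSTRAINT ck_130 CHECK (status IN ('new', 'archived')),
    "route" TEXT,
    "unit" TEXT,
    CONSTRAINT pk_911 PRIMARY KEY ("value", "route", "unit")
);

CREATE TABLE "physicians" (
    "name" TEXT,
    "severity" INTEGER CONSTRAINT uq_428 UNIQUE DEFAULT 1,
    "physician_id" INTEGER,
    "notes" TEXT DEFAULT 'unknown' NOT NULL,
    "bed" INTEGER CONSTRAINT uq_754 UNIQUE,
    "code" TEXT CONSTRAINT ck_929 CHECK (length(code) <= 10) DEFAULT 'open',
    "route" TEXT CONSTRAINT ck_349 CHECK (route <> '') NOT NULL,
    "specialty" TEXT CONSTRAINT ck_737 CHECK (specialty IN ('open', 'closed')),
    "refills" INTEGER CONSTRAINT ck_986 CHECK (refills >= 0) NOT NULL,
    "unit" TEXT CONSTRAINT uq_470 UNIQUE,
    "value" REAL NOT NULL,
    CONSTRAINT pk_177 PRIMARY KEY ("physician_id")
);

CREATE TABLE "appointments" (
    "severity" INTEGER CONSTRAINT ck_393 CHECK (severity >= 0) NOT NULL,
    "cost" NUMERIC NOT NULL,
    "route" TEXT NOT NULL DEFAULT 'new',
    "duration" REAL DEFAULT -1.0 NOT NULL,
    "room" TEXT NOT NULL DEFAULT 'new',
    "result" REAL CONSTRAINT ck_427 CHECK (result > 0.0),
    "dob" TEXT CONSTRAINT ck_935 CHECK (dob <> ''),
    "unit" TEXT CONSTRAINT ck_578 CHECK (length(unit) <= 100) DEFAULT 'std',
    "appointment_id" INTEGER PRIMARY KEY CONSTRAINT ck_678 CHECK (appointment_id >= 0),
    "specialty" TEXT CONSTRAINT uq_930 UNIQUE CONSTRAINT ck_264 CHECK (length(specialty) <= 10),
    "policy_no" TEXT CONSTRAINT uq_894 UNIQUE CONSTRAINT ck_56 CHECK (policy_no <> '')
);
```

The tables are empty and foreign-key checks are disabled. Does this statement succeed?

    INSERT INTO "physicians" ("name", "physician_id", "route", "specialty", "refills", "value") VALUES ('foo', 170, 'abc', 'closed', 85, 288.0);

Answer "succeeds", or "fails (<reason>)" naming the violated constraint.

succeeds

NOT NULL columns: notes defaults to 'unknown'; physician_id is supplied; refills is supplied; route is supplied; value is supplied.
CHECK constraints: 'abc' satisfies (route <> ''); 'closed' satisfies (specialty IN ('open', 'closed')); 85 satisfies (refills >= 0).
No constraint is violated.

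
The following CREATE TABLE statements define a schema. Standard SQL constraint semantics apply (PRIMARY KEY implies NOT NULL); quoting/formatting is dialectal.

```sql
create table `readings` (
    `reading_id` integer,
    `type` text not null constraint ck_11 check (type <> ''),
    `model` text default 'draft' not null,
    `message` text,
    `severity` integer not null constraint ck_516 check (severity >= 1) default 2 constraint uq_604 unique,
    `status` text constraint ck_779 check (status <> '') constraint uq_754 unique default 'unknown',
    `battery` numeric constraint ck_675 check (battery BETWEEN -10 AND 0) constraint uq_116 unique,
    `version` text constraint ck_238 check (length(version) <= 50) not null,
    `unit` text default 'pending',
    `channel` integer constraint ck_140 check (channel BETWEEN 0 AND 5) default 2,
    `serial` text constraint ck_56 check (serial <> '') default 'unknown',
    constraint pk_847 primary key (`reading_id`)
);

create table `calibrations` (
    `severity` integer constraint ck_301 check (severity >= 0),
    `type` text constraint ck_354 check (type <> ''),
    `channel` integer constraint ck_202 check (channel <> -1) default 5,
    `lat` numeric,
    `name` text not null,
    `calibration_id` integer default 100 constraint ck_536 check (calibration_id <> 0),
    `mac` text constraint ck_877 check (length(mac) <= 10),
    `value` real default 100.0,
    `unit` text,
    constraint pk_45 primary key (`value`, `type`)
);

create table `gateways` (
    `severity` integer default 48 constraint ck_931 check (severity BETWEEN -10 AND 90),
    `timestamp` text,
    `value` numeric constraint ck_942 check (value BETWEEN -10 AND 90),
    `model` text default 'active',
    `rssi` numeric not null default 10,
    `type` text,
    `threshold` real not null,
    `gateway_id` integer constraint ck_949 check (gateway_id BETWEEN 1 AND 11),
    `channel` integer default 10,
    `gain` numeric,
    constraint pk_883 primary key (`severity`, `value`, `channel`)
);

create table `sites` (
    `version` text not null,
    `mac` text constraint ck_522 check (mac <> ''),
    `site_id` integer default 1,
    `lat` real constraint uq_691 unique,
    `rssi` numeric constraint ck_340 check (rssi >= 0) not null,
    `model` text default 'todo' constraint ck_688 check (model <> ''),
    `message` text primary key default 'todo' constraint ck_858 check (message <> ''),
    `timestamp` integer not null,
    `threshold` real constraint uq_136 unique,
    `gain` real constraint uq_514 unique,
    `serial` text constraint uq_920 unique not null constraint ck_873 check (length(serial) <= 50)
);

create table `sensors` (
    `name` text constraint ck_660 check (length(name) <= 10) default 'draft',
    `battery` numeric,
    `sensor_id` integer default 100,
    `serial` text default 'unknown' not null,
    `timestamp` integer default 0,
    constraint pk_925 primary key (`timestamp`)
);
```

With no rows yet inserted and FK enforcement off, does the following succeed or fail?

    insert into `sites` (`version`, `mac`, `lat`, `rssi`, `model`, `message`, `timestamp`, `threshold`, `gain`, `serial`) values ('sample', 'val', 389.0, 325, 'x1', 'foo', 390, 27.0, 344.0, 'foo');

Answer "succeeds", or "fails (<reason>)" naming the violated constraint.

succeeds

NOT NULL columns: message is supplied; rssi is supplied; serial is supplied; timestamp is supplied; version is supplied.
CHECK constraints: 'val' satisfies (mac <> ''); 325 satisfies (rssi >= 0); 'x1' satisfies (model <> ''); 'foo' satisfies (message <> ''); 'foo' satisfies (length(serial) <= 50).
No constraint is violated.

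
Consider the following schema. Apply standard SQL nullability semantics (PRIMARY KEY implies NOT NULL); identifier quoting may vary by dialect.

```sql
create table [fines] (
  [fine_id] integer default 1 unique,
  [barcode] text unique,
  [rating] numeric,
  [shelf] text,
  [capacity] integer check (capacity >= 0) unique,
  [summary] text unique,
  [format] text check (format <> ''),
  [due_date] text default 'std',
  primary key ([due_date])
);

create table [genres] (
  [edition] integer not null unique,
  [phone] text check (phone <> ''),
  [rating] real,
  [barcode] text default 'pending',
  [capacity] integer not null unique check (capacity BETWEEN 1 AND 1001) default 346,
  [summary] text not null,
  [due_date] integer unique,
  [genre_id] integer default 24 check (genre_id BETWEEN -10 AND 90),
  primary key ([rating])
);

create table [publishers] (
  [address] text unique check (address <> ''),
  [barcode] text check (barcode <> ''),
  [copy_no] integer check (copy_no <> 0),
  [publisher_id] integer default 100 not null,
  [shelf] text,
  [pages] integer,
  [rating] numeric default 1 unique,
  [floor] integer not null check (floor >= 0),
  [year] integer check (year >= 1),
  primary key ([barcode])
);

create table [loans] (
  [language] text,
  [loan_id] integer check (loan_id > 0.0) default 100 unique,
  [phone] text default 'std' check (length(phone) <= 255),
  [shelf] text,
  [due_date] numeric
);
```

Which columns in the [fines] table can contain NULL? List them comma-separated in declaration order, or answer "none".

- fine_id: UNIQUE does not imply NOT NULL → nullable.
- barcode: UNIQUE does not imply NOT NULL → nullable.
- rating: no NOT NULL constraint applies → nullable.
- shelf: no NOT NULL constraint applies → nullable.
- capacity: CHECK does not forbid NULL (a CHECK constraint passes when its expression is NULL) → nullable.
- summary: UNIQUE does not imply NOT NULL → nullable.
- format: CHECK does not forbid NULL (a CHECK constraint passes when its expression is NULL) → nullable.
- due_date: part of the PRIMARY KEY, which implies NOT NULL → not nullable.

fine_id, barcode, rating, shelf, capacity, summary, format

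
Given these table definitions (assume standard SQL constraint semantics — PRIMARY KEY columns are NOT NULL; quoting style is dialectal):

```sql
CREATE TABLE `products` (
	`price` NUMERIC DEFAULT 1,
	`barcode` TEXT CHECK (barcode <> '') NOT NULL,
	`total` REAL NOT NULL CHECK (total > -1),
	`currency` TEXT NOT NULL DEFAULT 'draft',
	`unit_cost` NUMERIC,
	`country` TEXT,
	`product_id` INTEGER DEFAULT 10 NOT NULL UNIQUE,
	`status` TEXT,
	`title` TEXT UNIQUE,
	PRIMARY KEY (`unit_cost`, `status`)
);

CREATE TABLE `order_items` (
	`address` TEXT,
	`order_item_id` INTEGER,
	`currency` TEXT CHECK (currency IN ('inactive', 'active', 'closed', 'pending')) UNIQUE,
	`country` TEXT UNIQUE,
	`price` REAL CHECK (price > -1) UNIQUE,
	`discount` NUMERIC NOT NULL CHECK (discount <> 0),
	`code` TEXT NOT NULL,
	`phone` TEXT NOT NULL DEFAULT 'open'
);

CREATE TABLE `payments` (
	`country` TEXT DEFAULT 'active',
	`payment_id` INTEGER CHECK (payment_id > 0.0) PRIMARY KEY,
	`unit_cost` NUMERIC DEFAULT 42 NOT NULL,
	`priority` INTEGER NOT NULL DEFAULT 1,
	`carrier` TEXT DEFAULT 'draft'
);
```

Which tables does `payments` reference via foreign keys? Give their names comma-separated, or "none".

No column in payments has a REFERENCES clause.

none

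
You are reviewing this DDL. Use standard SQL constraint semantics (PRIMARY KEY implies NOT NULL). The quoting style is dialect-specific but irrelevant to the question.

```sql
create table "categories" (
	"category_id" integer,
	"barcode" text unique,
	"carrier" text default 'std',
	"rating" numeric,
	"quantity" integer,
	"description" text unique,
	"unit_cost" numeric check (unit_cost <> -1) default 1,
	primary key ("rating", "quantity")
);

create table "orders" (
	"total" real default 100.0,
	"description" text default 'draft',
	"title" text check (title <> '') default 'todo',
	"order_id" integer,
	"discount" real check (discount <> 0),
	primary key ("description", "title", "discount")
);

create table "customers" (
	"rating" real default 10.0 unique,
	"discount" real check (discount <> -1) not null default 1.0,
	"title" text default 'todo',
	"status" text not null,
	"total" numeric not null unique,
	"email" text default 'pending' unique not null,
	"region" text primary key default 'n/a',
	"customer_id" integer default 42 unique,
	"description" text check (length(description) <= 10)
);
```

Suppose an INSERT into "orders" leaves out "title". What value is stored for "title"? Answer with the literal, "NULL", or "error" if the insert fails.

title has an explicit DEFAULT 'todo'.
When the column is omitted from an INSERT, that default is used.

'todo'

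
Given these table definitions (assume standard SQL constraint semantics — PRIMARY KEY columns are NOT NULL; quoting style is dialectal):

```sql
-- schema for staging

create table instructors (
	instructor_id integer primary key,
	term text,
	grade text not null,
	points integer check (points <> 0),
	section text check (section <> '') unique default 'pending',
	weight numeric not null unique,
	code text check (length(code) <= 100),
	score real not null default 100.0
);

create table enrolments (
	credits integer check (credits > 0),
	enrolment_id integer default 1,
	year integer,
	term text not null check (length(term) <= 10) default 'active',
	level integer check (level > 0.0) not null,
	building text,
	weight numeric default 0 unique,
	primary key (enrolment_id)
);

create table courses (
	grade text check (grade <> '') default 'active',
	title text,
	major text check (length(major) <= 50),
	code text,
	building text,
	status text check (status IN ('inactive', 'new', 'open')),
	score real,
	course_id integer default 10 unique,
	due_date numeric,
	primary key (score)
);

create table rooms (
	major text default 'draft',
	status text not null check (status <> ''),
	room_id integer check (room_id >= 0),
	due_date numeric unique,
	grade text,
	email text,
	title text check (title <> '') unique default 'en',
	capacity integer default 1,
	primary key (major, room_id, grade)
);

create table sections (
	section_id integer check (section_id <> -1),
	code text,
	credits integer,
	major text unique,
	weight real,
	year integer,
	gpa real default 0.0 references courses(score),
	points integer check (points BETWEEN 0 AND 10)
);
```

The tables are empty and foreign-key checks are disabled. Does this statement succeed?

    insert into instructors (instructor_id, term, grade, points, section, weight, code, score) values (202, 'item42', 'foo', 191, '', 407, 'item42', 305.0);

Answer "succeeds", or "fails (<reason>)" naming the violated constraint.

fails (CHECK on section)

The value '' for section violates CHECK (section <> '').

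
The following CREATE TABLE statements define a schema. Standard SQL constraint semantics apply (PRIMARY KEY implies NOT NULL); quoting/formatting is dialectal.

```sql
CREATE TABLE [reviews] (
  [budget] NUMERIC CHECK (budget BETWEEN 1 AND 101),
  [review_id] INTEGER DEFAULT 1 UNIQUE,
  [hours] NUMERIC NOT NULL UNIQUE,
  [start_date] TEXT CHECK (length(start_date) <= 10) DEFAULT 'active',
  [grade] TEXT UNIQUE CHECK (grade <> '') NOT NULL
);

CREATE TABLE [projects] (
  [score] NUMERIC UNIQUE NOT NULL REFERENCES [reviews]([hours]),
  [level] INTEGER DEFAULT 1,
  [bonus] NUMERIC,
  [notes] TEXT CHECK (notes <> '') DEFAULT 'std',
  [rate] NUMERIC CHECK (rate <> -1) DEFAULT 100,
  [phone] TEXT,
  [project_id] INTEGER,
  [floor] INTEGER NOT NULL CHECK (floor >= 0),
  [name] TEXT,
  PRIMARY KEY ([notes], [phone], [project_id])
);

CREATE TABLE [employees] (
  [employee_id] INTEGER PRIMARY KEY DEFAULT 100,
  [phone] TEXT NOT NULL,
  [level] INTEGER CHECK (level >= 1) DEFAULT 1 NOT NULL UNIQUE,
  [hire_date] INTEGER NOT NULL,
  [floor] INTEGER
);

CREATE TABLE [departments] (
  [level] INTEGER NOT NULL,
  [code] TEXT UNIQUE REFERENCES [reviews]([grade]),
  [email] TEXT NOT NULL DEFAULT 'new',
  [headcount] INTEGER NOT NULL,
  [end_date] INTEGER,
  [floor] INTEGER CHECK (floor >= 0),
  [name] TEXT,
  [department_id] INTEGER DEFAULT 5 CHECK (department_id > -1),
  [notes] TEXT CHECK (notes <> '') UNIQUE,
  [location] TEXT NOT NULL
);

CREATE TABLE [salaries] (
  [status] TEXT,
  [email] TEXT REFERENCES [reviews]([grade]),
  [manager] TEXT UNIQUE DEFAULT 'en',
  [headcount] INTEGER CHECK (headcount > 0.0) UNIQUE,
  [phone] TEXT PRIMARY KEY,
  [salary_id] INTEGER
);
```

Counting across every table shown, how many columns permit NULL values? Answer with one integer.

reviews: 3 nullable (budget, review_id, start_date — PK none and explicit NOT NULL columns excluded).
projects: 4 nullable (level, bonus, rate, name — PK (notes, phone, project_id) and explicit NOT NULL columns excluded).
employees: 1 nullable (floor — PK (employee_id) and explicit NOT NULL columns excluded).
departments: 6 nullable (code, end_date, floor, name, department_id, notes — PK none and explicit NOT NULL columns excluded).
salaries: 5 nullable (status, email, manager, headcount, salary_id — PK (phone) and explicit NOT NULL columns excluded).
Total: 3 + 4 + 1 + 6 + 5 = 19.

19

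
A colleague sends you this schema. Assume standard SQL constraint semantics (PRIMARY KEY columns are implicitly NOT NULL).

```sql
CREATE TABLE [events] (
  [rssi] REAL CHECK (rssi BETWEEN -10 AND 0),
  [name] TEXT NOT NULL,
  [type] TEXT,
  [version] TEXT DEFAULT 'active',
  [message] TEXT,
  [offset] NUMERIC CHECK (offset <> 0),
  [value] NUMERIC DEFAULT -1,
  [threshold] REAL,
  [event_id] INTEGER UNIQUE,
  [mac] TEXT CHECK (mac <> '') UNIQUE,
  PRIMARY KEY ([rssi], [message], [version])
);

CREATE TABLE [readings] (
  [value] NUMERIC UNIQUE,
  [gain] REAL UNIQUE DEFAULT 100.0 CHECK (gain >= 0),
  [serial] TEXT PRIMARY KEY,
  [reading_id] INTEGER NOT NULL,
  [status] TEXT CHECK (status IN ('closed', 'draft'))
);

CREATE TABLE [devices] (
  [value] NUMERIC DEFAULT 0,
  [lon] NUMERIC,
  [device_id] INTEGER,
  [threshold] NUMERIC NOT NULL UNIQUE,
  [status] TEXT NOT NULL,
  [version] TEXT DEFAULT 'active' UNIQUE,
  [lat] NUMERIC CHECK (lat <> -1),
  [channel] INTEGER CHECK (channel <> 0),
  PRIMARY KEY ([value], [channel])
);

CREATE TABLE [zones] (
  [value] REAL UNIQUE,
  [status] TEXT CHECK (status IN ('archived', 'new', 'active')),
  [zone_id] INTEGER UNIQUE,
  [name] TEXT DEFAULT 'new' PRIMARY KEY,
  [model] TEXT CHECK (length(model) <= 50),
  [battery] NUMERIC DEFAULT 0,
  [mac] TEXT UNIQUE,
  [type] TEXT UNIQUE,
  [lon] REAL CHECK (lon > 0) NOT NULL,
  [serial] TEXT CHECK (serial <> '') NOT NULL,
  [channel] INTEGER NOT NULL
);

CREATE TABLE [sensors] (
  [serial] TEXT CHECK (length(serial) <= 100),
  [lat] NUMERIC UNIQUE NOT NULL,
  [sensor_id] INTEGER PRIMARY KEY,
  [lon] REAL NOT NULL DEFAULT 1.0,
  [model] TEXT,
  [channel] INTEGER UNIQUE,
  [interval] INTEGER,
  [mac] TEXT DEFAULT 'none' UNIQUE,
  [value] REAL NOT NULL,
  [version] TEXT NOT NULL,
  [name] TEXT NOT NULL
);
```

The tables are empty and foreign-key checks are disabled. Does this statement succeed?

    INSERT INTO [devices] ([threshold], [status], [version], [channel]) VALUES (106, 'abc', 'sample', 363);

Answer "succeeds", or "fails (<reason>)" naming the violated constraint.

NOT NULL columns: channel is supplied; status is supplied; threshold is supplied; value defaults to 0.
CHECK constraints: 363 satisfies (channel <> 0).
No constraint is violated.

succeeds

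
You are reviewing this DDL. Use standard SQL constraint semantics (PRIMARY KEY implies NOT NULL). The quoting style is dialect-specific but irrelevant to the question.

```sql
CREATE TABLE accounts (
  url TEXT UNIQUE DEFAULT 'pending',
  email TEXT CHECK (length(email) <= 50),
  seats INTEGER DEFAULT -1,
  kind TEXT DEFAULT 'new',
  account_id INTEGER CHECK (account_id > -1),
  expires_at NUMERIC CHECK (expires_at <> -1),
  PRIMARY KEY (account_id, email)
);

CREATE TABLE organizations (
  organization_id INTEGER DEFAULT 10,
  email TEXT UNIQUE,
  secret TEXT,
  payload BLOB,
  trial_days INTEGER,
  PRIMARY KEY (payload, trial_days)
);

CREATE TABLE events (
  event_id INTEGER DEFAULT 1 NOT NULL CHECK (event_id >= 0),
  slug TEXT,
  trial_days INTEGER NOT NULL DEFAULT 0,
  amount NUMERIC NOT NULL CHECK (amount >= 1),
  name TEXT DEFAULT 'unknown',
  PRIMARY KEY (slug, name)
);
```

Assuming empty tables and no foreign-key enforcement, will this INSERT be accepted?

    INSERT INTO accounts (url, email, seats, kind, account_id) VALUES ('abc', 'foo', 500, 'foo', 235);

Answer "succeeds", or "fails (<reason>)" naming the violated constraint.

NOT NULL columns: account_id is supplied; email is supplied.
CHECK constraints: 'foo' satisfies (length(email) <= 50); 235 satisfies (account_id > -1).
No constraint is violated.

succeeds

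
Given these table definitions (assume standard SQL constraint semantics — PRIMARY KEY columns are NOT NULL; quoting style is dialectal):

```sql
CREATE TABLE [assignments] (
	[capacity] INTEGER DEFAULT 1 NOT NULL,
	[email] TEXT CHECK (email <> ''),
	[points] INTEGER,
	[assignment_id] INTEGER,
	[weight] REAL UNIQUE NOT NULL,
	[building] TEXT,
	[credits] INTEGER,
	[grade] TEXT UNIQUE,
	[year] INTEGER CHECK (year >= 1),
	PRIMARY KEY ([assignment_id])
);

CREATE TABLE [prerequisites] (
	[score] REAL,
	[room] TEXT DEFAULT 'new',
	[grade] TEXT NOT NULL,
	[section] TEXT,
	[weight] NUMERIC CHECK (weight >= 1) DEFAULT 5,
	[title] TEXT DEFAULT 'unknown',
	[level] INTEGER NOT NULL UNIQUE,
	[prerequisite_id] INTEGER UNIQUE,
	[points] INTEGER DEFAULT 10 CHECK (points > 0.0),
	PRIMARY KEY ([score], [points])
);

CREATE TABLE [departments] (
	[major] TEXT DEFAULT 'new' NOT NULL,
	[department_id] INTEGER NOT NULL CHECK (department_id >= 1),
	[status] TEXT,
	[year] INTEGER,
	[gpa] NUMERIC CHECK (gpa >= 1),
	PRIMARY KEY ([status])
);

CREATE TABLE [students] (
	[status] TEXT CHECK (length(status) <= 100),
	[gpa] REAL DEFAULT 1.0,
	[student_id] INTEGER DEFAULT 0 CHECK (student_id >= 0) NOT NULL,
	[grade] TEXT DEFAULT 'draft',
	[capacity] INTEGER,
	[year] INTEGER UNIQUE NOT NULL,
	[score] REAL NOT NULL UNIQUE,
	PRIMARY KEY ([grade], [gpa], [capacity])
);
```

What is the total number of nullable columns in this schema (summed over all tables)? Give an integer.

assignments: 6 nullable (email, points, building, credits, grade, year — PK (assignment_id) and explicit NOT NULL columns excluded).
prerequisites: 5 nullable (room, section, weight, title, prerequisite_id — PK (score, points) and explicit NOT NULL columns excluded).
departments: 2 nullable (year, gpa — PK (status) and explicit NOT NULL columns excluded).
students: 1 nullable (status — PK (grade, gpa, capacity) and explicit NOT NULL columns excluded).
Total: 6 + 5 + 2 + 1 = 14.

14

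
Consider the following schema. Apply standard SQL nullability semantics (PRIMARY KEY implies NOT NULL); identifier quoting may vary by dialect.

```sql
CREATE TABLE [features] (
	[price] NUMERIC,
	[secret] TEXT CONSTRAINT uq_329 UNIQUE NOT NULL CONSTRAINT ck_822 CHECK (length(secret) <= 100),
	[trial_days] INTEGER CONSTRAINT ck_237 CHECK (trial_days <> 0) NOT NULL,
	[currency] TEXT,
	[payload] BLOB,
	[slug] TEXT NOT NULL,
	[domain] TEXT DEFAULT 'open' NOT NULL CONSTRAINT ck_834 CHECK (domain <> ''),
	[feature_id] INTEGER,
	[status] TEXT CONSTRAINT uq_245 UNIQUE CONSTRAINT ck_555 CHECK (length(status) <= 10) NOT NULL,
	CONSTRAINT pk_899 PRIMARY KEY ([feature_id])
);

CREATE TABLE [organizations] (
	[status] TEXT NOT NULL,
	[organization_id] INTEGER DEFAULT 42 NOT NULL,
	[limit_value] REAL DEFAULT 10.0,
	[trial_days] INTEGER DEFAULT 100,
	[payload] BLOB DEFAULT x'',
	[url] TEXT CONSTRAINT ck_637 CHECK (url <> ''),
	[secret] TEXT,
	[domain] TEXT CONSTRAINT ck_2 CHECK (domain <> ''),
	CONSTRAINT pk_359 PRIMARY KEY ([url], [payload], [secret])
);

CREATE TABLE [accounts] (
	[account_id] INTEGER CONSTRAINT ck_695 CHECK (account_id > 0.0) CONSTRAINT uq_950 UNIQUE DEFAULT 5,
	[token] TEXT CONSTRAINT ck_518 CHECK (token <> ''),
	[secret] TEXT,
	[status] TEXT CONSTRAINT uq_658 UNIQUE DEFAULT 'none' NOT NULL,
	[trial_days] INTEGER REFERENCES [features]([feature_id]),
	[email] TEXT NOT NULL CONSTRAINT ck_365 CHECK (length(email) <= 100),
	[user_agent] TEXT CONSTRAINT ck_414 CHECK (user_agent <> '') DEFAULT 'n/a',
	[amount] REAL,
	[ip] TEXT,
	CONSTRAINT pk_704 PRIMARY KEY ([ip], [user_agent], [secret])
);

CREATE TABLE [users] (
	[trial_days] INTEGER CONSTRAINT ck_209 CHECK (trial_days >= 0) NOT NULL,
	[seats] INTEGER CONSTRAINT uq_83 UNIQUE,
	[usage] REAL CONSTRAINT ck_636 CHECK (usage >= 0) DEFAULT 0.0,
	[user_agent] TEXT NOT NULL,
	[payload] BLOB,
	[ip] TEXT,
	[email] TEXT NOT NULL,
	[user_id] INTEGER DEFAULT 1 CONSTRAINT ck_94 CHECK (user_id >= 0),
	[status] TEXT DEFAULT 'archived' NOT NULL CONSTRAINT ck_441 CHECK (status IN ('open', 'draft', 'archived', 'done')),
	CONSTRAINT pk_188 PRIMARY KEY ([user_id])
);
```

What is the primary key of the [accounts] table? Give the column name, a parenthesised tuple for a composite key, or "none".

A table-level PRIMARY KEY clause names 3 columns: ip, user_agent, secret.
This is a composite key — the combination is unique, not each column individually.

(ip, user_agent, secret)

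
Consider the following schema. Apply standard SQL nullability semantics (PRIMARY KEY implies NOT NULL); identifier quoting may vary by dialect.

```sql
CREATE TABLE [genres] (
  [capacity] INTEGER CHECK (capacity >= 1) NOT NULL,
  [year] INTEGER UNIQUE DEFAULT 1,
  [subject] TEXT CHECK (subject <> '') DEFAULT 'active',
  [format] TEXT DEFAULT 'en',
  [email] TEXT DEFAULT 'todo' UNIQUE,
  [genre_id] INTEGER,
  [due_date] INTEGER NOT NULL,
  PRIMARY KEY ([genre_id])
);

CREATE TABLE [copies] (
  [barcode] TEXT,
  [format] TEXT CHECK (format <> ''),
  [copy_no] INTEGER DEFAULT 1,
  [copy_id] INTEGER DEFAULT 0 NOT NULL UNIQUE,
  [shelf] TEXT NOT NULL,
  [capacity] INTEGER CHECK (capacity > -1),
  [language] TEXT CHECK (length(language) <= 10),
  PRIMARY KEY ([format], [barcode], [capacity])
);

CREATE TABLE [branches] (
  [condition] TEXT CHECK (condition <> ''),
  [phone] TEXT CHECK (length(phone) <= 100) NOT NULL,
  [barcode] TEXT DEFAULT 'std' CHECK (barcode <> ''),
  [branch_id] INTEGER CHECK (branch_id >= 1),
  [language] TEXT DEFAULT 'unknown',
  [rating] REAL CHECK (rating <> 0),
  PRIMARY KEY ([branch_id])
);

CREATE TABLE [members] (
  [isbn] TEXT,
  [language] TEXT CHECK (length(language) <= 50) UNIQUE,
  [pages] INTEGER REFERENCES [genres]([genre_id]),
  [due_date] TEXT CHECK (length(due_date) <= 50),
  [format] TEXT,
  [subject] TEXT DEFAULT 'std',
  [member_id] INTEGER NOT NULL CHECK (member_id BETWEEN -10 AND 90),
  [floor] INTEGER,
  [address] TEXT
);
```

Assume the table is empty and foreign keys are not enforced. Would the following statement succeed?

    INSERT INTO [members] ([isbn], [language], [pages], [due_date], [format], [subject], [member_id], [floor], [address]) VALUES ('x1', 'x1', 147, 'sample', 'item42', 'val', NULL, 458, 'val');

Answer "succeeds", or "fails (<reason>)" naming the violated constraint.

member_id is explicitly set to NULL, but member_id is declared NOT NULL.

fails (NOT NULL on member_id)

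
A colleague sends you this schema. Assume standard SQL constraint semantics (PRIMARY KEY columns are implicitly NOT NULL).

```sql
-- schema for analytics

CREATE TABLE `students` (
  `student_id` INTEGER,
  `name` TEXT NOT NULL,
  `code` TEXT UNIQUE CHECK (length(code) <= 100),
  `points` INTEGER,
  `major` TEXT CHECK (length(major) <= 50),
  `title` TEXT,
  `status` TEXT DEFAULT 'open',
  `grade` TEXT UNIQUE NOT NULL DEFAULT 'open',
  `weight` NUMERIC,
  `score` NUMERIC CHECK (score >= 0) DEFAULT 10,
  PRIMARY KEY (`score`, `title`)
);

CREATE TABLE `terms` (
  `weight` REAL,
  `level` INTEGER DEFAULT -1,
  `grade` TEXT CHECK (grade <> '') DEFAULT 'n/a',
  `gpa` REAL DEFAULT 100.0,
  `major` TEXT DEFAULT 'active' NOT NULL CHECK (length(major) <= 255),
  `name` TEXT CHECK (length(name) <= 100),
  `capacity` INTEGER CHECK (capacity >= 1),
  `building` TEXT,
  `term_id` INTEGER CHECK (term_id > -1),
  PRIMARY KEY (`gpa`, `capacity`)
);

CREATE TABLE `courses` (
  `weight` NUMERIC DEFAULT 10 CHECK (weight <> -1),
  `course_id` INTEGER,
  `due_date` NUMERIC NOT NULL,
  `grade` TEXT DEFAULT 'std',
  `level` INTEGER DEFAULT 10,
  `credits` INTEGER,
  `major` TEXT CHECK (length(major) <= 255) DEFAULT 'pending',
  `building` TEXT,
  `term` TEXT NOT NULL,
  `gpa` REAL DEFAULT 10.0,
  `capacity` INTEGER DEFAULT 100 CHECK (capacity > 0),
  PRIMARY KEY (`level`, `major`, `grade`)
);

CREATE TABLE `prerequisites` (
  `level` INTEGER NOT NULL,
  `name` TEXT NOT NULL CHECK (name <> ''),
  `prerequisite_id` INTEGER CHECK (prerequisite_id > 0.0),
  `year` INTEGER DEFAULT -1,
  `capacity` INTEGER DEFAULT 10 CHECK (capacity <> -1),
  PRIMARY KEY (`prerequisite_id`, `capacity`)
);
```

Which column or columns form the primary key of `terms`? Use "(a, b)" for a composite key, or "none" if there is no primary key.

A table-level PRIMARY KEY clause names 2 columns: gpa, capacity.
This is a composite key — the combination is unique, not each column individually.

(gpa, capacity)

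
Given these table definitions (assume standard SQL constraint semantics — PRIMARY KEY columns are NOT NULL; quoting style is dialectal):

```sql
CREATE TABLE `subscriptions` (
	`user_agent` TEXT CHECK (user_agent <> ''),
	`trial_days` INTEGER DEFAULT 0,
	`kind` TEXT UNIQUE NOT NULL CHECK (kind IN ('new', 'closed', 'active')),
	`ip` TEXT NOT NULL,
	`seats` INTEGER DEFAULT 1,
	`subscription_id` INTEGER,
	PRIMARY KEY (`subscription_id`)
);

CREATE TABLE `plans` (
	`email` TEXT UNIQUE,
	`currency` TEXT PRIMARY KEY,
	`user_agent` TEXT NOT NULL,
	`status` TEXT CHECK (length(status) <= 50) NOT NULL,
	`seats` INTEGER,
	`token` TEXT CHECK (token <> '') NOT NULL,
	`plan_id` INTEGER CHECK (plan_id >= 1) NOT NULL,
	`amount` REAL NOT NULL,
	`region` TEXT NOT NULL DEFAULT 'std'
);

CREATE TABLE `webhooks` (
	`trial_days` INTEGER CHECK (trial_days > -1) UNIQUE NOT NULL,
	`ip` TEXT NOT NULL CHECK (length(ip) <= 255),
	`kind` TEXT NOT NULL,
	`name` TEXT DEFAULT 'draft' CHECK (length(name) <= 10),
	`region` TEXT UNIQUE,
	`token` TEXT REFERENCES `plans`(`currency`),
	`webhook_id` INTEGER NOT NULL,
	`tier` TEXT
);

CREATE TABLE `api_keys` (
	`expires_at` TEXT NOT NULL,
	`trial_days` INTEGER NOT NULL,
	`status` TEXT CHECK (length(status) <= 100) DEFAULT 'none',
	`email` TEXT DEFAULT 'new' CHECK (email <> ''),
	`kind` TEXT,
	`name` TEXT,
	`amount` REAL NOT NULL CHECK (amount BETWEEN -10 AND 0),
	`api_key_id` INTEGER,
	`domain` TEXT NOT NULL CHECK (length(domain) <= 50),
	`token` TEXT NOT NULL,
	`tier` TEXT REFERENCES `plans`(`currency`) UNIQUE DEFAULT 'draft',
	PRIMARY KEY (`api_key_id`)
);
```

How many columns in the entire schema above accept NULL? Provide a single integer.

subscriptions: 3 nullable (user_agent, trial_days, seats — PK (subscription_id) and explicit NOT NULL columns excluded).
plans: 2 nullable (email, seats — PK (currency) and explicit NOT NULL columns excluded).
webhooks: 4 nullable (name, region, token, tier — PK none and explicit NOT NULL columns excluded).
api_keys: 5 nullable (status, email, kind, name, tier — PK (api_key_id) and explicit NOT NULL columns excluded).
Total: 3 + 2 + 4 + 5 = 14.

14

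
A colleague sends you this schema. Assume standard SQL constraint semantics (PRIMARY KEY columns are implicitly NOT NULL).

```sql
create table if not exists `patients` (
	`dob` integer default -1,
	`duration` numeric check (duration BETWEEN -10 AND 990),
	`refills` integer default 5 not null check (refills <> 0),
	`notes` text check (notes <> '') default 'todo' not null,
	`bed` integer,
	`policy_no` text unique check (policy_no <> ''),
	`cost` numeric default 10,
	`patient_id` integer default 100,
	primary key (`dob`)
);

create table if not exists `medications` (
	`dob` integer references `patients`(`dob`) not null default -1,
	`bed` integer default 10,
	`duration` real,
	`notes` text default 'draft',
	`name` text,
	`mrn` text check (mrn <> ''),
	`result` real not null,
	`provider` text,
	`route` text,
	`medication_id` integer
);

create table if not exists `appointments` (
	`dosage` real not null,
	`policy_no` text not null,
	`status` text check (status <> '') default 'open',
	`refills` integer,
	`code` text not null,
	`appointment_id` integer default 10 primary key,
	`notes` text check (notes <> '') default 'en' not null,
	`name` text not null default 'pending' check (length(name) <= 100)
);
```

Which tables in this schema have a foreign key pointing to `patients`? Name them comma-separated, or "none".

- medications.dob references patients(dob).

medications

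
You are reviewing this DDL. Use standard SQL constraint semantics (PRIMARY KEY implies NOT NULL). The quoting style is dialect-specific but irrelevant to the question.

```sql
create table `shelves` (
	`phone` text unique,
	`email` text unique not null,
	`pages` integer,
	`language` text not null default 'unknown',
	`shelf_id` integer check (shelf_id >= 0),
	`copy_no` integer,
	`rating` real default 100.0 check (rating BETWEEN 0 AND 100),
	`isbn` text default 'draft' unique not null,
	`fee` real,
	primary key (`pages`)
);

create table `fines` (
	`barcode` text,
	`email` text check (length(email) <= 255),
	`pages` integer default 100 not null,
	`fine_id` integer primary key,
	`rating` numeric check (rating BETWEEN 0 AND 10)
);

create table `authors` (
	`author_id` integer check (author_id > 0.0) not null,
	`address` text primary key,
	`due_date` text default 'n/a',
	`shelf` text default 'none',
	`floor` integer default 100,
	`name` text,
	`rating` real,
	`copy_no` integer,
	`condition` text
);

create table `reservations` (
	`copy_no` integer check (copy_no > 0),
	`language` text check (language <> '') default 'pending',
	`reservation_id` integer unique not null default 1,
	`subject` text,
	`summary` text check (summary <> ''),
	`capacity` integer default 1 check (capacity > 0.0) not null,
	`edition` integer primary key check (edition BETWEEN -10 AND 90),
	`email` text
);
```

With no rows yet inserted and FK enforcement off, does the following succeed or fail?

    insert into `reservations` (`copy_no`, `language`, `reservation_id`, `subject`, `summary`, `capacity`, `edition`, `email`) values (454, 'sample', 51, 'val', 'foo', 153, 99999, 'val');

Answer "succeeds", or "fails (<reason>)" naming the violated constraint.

fails (CHECK on edition)

The value 99999 for edition violates CHECK (edition BETWEEN -10 AND 90).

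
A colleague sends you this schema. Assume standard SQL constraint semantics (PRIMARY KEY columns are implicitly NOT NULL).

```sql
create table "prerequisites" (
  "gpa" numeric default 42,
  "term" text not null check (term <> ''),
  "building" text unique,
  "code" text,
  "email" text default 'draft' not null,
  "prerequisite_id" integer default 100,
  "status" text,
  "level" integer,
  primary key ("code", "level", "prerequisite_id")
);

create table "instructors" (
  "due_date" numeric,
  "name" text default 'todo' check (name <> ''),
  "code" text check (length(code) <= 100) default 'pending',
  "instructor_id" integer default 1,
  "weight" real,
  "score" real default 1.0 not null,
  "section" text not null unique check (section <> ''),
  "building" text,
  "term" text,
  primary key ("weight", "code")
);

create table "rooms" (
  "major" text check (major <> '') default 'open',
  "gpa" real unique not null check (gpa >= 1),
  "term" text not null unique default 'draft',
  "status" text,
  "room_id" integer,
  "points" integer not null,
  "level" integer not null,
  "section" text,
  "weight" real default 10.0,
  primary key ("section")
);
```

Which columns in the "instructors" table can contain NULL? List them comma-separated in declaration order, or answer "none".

- due_date: no NOT NULL constraint applies → nullable.
- name: CHECK does not forbid NULL (a CHECK constraint passes when its expression is NULL) → nullable.
- code: part of the PRIMARY KEY, which implies NOT NULL → not nullable.
- instructor_id: DEFAULT only fills an omitted column; an explicit NULL is still allowed → nullable.
- weight: part of the PRIMARY KEY, which implies NOT NULL → not nullable.
- score: declared NOT NULL → not nullable.
- section: declared NOT NULL → not nullable.
- building: no NOT NULL constraint applies → nullable.
- term: no NOT NULL constraint applies → nullable.

due_date, name, instructor_id, building, term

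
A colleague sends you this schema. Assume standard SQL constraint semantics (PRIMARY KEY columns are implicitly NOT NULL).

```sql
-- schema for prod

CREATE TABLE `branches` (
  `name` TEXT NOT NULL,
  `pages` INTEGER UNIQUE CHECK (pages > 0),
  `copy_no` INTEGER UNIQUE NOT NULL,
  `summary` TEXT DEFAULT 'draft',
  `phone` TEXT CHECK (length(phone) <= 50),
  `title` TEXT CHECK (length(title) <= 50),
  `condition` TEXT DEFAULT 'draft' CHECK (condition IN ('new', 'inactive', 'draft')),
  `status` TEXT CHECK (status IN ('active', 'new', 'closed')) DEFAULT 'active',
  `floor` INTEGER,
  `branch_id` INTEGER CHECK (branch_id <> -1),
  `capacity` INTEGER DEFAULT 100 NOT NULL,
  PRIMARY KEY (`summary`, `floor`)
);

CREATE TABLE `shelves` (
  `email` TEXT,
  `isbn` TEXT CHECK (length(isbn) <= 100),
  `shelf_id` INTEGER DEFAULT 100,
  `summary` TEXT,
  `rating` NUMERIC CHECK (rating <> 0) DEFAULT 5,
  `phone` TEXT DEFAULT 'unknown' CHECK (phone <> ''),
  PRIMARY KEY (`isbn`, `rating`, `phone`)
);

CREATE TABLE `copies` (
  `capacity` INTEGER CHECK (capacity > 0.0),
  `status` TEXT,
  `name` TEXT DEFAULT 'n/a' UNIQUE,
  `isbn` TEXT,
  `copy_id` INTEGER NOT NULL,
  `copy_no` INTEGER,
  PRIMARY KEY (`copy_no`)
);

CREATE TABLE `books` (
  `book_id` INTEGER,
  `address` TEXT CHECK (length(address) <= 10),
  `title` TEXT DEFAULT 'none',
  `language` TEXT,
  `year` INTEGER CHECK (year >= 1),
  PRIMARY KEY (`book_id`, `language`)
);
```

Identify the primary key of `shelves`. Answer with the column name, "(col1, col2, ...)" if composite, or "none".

(isbn, rating, phone)

A table-level PRIMARY KEY clause names 3 columns: isbn, rating, phone.
This is a composite key — the combination is unique, not each column individually.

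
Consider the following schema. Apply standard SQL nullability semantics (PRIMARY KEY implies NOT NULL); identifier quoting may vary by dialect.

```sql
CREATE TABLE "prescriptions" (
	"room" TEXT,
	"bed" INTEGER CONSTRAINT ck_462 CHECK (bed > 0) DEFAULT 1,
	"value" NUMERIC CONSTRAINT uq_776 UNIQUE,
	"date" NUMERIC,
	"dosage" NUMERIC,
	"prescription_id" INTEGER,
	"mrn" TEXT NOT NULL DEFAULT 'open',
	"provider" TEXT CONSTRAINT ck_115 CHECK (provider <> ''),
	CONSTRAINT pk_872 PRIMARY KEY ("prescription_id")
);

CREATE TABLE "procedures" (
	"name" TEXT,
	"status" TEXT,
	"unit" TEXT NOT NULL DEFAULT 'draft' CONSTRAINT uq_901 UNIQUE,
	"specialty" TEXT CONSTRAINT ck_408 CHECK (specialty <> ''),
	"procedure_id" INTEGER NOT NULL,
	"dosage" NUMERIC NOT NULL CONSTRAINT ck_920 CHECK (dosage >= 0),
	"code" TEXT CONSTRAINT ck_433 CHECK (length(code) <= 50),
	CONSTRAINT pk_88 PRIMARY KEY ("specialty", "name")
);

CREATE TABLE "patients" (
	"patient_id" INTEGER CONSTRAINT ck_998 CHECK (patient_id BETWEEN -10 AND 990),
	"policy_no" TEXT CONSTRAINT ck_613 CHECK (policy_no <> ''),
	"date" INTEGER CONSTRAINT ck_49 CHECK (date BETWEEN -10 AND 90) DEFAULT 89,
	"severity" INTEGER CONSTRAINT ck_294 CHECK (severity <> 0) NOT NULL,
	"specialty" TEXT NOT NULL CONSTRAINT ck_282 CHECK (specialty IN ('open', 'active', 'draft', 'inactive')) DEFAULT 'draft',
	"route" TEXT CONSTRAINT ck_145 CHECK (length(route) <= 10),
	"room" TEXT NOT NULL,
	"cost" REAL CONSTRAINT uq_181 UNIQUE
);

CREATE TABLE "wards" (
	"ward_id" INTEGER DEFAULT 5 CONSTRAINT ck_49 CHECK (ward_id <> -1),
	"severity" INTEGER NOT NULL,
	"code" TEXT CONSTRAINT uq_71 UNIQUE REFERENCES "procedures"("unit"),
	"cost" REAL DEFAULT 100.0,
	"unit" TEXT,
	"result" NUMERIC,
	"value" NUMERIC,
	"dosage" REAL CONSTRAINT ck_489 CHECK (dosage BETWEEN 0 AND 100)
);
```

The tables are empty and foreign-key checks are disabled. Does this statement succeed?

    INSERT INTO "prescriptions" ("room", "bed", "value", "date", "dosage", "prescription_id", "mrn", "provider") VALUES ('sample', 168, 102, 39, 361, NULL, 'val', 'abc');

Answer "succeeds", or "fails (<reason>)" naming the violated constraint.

fails (NOT NULL on prescription_id)

prescription_id is explicitly set to NULL, but prescription_id is part of the PRIMARY KEY (implied NOT NULL).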